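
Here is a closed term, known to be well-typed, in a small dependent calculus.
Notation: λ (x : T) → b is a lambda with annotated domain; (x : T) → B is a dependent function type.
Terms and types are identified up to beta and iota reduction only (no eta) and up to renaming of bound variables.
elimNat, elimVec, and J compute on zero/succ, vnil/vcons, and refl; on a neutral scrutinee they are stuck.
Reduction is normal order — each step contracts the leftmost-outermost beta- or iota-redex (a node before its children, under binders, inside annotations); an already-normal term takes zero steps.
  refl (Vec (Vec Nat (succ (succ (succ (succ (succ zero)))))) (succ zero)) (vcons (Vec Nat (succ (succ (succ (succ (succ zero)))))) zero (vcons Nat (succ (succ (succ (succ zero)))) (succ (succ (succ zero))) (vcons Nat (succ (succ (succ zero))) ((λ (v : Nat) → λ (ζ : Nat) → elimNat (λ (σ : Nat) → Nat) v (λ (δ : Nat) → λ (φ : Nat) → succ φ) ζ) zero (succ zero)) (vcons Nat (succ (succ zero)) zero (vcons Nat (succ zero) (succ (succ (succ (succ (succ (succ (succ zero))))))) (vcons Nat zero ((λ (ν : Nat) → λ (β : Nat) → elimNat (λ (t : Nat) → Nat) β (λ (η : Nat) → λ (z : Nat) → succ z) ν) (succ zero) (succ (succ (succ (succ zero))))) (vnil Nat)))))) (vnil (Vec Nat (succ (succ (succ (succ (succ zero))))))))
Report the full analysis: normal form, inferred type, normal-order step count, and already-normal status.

normal form:
  refl (Vec (Vec Nat (succ (succ (succ (succ (succ zero)))))) (succ zero)) (vcons (Vec Nat (succ (succ (succ (succ (succ zero)))))) zero (vcons Nat (succ (succ (succ (succ zero)))) (succ (succ (succ zero))) (vcons Nat (succ (succ (succ zero))) (succ zero) (vcons Nat (succ (succ zero)) zero (vcons Nat (succ zero) (succ (succ (succ (succ (succ (succ (succ zero))))))) (vcons Nat zero (succ (succ (succ (succ (succ zero))))) (vnil Nat)))))) (vnil (Vec Nat (succ (succ (succ (succ (succ zero))))))))
inferred type:
  Eq (Vec (Vec Nat (succ (succ (succ (succ (succ zero)))))) (succ zero)) (vcons (Vec Nat (succ (succ (succ (succ (succ zero)))))) zero (vcons Nat (succ (succ (succ (succ zero)))) (succ (succ (succ zero))) (vcons Nat (succ (succ (succ zero))) (succ zero) (vcons Nat (succ (succ zero)) zero (vcons Nat (succ zero) (succ (succ (succ (succ (succ (succ (succ zero))))))) (vcons Nat zero (succ (succ (succ (succ (succ zero))))) (vnil Nat)))))) (vnil (Vec Nat (succ (succ (succ (succ (succ zero)))))))) (vcons (Vec Nat (succ (succ (succ (succ (succ zero)))))) zero (vcons Nat (succ (succ (succ (succ zero)))) (succ (succ (succ zero))) (vcons Nat (succ (succ (succ zero))) (succ zero) (vcons Nat (succ (succ zero)) zero (vcons Nat (succ zero) (succ (succ (succ (succ (succ (succ (succ zero))))))) (vcons Nat zero (succ (succ (succ (succ (succ zero))))) (vnil Nat)))))) (vnil (Vec Nat (succ (succ (succ (succ (succ zero))))))))
steps to reach normal form (normal order): 12
already normal: no
first redex: a beta-redex


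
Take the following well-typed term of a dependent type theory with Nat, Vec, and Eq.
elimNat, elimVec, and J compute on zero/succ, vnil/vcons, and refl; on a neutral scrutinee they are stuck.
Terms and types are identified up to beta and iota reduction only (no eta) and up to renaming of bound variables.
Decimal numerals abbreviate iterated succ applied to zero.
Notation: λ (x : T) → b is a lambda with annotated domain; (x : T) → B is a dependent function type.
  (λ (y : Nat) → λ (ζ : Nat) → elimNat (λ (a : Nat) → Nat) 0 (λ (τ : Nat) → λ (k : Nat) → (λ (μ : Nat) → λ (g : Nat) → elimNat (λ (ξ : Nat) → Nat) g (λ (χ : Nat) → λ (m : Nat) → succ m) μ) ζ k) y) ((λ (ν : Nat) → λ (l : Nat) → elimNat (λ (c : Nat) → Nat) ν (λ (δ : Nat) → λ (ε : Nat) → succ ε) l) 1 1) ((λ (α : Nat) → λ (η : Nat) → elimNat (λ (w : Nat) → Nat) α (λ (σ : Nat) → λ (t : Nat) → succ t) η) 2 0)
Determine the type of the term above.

inferred type:
  Nat


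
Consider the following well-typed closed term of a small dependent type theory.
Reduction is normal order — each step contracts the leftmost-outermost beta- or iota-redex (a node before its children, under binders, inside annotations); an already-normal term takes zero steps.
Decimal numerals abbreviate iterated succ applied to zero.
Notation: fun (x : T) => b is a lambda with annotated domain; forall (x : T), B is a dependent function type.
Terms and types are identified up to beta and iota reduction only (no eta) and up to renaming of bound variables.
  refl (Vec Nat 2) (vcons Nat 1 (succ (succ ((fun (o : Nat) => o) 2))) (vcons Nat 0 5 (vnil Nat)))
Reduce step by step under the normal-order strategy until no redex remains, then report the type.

normal-order reduction sequence:
  refl (Vec Nat 2) (vcons Nat 1 (succ (succ ((fun (o : Nat) => o) 2))) (vcons Nat 0 5 (vnil Nat)))
  ~> refl (Vec Nat 2) (vcons Nat 1 4 (vcons Nat 0 5 (vnil Nat)))
type:
  Eq (Vec Nat 2) (vcons Nat 1 4 (vcons Nat 0 5 (vnil Nat))) (vcons Nat 1 4 (vcons Nat 0 5 (vnil Nat)))


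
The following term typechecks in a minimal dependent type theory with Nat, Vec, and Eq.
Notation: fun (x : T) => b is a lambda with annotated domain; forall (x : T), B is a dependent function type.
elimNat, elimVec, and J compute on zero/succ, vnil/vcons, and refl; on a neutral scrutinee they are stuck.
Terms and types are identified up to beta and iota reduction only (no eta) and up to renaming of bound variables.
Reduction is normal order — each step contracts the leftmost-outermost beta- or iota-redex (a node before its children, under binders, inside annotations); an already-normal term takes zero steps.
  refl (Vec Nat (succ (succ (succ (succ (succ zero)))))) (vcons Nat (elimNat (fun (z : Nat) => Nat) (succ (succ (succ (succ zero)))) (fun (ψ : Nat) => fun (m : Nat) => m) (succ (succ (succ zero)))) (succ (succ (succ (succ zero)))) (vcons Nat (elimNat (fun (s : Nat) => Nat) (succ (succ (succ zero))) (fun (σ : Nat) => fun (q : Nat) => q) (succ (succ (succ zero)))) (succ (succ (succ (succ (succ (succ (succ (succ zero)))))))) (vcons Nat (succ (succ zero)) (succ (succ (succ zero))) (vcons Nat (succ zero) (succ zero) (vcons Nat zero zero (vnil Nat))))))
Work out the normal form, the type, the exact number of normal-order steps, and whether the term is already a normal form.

normal form:
  refl (Vec Nat (succ (succ (succ (succ (succ zero)))))) (vcons Nat (succ (succ (succ (succ zero)))) (succ (succ (succ (succ zero)))) (vcons Nat (succ (succ (succ zero))) (succ (succ (succ (succ (succ (succ (succ (succ zero)))))))) (vcons Nat (succ (succ zero)) (succ (succ (succ zero))) (vcons Nat (succ zero) (succ zero) (vcons Nat zero zero (vnil Nat))))))
the term's type:
  Eq (Vec Nat (succ (succ (succ (succ (succ zero)))))) (vcons Nat (succ (succ (succ (succ zero)))) (succ (succ (succ (succ zero)))) (vcons Nat (succ (succ (succ zero))) (succ (succ (succ (succ (succ (succ (succ (succ zero)))))))) (vcons Nat (succ (succ zero)) (succ (succ (succ zero))) (vcons Nat (succ zero) (succ zero) (vcons Nat zero zero (vnil Nat)))))) (vcons Nat (succ (succ (succ (succ zero)))) (succ (succ (succ (succ zero)))) (vcons Nat (succ (succ (succ zero))) (succ (succ (succ (succ (succ (succ (succ (succ zero)))))))) (vcons Nat (succ (succ zero)) (succ (succ (succ zero))) (vcons Nat (succ zero) (succ zero) (vcons Nat zero zero (vnil Nat))))))
normal-order step count: 20
term was already normal: no
first contracted redex: an elimNat iota-redex


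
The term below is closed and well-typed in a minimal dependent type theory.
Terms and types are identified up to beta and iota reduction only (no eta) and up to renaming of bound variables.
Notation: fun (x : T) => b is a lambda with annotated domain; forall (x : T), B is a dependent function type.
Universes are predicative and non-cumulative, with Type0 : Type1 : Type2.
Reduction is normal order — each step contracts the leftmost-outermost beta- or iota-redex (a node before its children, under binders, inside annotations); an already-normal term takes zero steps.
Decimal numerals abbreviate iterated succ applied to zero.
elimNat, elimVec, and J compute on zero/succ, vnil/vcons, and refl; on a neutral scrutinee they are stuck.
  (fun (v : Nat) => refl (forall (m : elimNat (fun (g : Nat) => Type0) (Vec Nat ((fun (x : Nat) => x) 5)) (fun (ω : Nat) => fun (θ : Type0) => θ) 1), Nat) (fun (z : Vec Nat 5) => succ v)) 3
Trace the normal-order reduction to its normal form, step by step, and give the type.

normal-order reduction sequence:
  (fun (v : Nat) => refl (forall (m : elimNat (fun (g : Nat) => Type0) (Vec Nat ((fun (x : Nat) => x) 5)) (fun (ω : Nat) => fun (θ : Type0) => θ) 1), Nat) (fun (z : Vec Nat 5) => succ v)) 3
  ~> refl (forall (v : elimNat (fun (m : Nat) => Type0) (Vec Nat ((fun (g : Nat) => g) 5)) (fun (x : Nat) => fun (ω : Type0) => ω) 1), Nat) (fun (θ : Vec Nat 5) => 4)
  ~> refl (forall (v : (fun (m : Nat) => fun (g : Type0) => g) 0 (elimNat (fun (x : Nat) => Type0) (Vec Nat ((fun (ω : Nat) => ω) 5)) (fun (θ : Nat) => fun (z : Type0) => z) 0)), Nat) (fun (ρ : Vec Nat 5) => 4)
  ~> refl (forall (v : (fun (m : Type0) => m) (elimNat (fun (g : Nat) => Type0) (Vec Nat ((fun (x : Nat) => x) 5)) (fun (ω : Nat) => fun (θ : Type0) => θ) 0)), Nat) (fun (z : Vec Nat 5) => 4)
  ~> refl (forall (v : elimNat (fun (m : Nat) => Type0) (Vec Nat ((fun (g : Nat) => g) 5)) (fun (x : Nat) => fun (ω : Type0) => ω) 0), Nat) (fun (θ : Vec Nat 5) => 4)
  ~> refl (forall (v : Vec Nat ((fun (m : Nat) => m) 5)), Nat) (fun (g : Vec Nat 5) => 4)
  ~> refl (forall (v : Vec Nat 5), Nat) (fun (m : Vec Nat 5) => 4)
type:
  Eq (forall (v : Vec Nat 5), Nat) (fun (m : Vec Nat 5) => 4) (fun (g : Vec Nat 5) => 4)


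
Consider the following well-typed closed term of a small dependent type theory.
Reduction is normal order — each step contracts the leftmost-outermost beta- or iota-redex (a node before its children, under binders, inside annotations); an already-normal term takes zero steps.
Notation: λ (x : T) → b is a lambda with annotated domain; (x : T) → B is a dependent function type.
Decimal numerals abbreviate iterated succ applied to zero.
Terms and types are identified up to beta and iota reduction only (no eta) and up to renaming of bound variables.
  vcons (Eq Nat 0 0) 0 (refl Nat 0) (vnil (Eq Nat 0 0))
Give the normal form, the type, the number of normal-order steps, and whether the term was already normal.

normal form:
  vcons (Eq Nat 0 0) 0 (refl Nat 0) (vnil (Eq Nat 0 0))
the term's type:
  Vec (Eq Nat 0 0) 1
normal-order step count: 0
started in normal form: yes


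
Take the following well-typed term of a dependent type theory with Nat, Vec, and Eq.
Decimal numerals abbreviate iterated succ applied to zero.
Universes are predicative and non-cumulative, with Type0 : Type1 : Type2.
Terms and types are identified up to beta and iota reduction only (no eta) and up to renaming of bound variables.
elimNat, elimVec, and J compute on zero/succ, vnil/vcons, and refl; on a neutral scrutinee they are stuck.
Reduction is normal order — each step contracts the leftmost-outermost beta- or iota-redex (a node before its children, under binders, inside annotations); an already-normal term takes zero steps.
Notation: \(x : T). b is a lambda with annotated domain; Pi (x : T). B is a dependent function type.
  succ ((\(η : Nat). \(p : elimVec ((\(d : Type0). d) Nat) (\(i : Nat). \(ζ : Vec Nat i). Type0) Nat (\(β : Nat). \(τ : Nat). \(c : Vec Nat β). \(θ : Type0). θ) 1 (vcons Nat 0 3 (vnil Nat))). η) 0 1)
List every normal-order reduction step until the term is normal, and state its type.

reduction (normal order):
  succ ((\(η : Nat). \(p : elimVec ((\(d : Type0). d) Nat) (\(i : Nat). \(ζ : Vec Nat i). Type0) Nat (\(β : Nat). \(τ : Nat). \(c : Vec Nat β). \(θ : Type0). θ) 1 (vcons Nat 0 3 (vnil Nat))). η) 0 1)
  ~> succ ((\(η : elimVec ((\(p : Type0). p) Nat) (\(d : Nat). \(i : Vec Nat d). Type0) Nat (\(ζ : Nat). \(β : Nat). \(τ : Vec Nat ζ). \(c : Type0). c) 1 (vcons Nat 0 3 (vnil Nat))). 0) 1)
  ~> 1
the term's type:
  Nat


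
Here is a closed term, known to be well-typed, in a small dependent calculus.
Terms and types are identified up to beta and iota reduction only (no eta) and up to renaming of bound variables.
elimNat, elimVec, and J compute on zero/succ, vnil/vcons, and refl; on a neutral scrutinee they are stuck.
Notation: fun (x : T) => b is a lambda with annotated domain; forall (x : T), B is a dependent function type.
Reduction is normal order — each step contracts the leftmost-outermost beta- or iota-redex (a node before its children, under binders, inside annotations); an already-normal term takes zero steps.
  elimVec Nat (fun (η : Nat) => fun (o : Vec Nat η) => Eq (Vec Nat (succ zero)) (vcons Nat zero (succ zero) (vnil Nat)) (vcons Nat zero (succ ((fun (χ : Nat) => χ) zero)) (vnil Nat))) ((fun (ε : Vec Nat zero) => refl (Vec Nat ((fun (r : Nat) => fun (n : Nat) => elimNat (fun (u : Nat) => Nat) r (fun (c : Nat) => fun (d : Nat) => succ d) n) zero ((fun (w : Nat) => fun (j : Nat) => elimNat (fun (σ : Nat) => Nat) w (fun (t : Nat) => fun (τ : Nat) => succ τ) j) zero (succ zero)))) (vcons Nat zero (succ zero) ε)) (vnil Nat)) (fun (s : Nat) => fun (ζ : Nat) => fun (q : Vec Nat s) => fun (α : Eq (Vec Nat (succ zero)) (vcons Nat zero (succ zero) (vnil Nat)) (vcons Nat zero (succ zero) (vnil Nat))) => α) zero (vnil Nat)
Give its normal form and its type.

normal form:
  refl (Vec Nat (succ zero)) (vcons Nat zero (succ zero) (vnil Nat))
the term's type:
  Eq (Vec Nat (succ zero)) (vcons Nat zero (succ zero) (vnil Nat)) (vcons Nat zero (succ zero) (vnil Nat))
observation: 14 normal-order steps separate the term from its normal form.


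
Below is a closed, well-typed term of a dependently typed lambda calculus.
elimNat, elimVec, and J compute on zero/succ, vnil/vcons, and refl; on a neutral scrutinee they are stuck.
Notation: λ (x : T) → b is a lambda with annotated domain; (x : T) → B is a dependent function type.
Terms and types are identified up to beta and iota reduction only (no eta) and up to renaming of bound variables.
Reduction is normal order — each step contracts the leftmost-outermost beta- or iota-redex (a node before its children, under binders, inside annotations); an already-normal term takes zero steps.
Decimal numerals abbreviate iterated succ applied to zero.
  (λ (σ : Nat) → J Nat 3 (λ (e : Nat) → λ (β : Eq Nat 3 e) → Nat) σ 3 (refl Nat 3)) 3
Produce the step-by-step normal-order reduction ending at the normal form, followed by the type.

normal-order reduction:
  (λ (σ : Nat) → J Nat 3 (λ (e : Nat) → λ (β : Eq Nat 3 e) → Nat) σ 3 (refl Nat 3)) 3
  ~> J Nat 3 (λ (σ : Nat) → λ (e : Eq Nat 3 σ) → Nat) 3 3 (refl Nat 3)
  ~> 3
inferred type:
  Nat


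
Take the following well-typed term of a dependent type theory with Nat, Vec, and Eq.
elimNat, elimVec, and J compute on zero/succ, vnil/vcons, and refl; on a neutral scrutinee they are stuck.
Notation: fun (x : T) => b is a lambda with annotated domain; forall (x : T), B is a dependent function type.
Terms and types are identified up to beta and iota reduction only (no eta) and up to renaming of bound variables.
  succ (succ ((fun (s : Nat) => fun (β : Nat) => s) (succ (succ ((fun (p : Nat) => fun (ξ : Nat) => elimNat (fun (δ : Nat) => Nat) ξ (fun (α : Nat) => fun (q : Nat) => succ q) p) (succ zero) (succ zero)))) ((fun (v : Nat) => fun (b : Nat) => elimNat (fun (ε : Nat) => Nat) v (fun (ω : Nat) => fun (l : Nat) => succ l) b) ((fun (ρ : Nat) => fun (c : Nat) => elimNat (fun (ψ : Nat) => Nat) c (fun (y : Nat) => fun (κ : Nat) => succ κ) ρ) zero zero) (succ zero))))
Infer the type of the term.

inferred type:
  Nat


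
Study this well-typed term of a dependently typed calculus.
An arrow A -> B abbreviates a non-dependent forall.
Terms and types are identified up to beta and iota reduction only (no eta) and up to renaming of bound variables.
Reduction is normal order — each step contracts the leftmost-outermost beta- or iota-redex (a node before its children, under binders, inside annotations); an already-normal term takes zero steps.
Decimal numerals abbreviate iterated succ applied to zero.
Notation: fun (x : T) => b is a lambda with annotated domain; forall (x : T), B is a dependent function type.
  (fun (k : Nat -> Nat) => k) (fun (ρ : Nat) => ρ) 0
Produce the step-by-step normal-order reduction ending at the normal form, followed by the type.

normal-order reduction sequence:
  (fun (k : Nat -> Nat) => k) (fun (ρ : Nat) => ρ) 0
  ~> (fun (k : Nat) => k) 0
  ~> 0
type:
  Nat


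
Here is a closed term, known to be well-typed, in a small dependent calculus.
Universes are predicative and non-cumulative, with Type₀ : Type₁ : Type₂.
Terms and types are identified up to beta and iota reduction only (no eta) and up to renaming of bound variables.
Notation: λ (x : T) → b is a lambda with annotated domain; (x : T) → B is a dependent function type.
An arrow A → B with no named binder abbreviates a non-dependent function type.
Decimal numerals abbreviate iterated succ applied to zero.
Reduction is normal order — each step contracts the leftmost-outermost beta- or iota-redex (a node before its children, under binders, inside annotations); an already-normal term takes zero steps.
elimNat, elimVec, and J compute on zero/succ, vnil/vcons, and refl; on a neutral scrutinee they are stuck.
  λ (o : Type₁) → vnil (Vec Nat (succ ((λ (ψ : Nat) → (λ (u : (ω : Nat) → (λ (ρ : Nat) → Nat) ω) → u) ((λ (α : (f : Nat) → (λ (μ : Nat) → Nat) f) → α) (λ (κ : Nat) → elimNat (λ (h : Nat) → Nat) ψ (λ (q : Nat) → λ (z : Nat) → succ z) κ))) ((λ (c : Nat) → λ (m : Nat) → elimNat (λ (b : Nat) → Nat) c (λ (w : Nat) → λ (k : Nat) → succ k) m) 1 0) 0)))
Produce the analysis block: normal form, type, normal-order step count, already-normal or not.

resulting normal form:
  λ (o : Type₁) → vnil (Vec Nat 2)
inferred type:
  Type₁ → Vec (Vec Nat 2) 0
normal-order step count: 8
started in normal form: no
first redex: a beta-redex


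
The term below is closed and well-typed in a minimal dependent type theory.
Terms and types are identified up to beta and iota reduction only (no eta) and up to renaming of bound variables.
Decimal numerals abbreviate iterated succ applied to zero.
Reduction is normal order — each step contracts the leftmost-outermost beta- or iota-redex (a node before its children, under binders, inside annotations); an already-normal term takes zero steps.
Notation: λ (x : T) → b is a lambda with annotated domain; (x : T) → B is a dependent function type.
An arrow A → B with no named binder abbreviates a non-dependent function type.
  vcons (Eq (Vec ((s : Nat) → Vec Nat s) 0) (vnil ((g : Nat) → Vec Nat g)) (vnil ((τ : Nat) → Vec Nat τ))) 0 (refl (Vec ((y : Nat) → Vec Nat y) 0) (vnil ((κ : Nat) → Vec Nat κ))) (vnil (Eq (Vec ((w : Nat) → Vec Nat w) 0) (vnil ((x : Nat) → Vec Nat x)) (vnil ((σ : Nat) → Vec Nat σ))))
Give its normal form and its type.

resulting normal form:
  vcons (Eq (Vec ((s : Nat) → Vec Nat s) 0) (vnil ((g : Nat) → Vec Nat g)) (vnil ((τ : Nat) → Vec Nat τ))) 0 (refl (Vec ((y : Nat) → Vec Nat y) 0) (vnil ((κ : Nat) → Vec Nat κ))) (vnil (Eq (Vec ((w : Nat) → Vec Nat w) 0) (vnil ((x : Nat) → Vec Nat x)) (vnil ((σ : Nat) → Vec Nat σ))))
type:
  Vec (Eq (Vec ((s : Nat) → Vec Nat s) 0) (vnil ((g : Nat) → Vec Nat g)) (vnil ((τ : Nat) → Vec Nat τ))) 1
observation: the term is already in normal form.


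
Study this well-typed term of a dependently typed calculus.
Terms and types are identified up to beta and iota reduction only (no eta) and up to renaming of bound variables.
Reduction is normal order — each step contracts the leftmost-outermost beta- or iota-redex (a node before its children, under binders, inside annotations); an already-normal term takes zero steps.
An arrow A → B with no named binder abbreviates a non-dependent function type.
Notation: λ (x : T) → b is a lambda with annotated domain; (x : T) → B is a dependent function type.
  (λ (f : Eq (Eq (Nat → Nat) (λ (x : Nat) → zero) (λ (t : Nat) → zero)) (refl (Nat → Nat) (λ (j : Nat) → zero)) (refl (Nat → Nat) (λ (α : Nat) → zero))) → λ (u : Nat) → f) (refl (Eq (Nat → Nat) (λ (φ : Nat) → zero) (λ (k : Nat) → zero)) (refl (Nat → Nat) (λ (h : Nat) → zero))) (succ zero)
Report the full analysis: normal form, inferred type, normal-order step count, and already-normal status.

normal form:
  refl (Eq (Nat → Nat) (λ (f : Nat) → zero) (λ (x : Nat) → zero)) (refl (Nat → Nat) (λ (t : Nat) → zero))
type:
  Eq (Eq (Nat → Nat) (λ (f : Nat) → zero) (λ (x : Nat) → zero)) (refl (Nat → Nat) (λ (t : Nat) → zero)) (refl (Nat → Nat) (λ (j : Nat) → zero))
steps to reach normal form (normal order): 2
term was already normal: no
first redex: a beta-redex


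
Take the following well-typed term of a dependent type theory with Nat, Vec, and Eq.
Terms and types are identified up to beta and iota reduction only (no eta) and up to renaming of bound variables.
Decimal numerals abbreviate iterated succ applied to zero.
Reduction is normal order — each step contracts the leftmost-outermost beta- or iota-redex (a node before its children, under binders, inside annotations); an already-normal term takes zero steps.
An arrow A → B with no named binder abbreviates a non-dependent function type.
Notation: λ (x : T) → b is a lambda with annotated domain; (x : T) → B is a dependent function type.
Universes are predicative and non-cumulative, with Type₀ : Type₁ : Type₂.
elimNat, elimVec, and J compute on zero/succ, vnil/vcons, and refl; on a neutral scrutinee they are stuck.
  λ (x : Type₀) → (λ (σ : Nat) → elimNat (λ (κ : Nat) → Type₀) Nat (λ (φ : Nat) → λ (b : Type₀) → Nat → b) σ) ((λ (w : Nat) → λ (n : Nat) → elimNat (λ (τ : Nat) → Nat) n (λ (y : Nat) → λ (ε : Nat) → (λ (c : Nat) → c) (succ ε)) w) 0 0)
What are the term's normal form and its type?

resulting normal form:
  λ (x : Type₀) → Nat
inferred type:
  Type₀ → Type₀


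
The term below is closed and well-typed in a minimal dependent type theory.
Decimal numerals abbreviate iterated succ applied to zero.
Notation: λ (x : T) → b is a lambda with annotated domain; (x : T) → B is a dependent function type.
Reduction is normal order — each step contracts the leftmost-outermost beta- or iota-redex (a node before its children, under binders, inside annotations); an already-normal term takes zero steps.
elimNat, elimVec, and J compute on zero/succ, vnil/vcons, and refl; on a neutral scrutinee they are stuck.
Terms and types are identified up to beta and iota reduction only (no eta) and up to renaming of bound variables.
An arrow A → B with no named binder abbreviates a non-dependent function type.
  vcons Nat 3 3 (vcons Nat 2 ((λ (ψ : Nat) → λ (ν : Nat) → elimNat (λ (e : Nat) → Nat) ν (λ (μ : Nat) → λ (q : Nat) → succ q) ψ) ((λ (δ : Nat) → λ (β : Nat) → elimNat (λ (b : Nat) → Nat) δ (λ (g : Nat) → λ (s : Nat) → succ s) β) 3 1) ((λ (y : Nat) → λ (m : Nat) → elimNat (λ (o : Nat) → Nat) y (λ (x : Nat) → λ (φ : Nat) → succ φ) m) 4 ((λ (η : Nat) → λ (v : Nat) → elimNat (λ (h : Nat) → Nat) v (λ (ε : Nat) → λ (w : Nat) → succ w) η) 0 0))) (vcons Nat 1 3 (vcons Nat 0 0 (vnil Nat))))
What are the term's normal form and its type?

resulting normal form:
  vcons Nat 3 3 (vcons Nat 2 8 (vcons Nat 1 3 (vcons Nat 0 0 (vnil Nat))))
type:
  Vec Nat 4
observation: reduction starts at a beta-redex, and 27 normal-order steps reach the normal form.


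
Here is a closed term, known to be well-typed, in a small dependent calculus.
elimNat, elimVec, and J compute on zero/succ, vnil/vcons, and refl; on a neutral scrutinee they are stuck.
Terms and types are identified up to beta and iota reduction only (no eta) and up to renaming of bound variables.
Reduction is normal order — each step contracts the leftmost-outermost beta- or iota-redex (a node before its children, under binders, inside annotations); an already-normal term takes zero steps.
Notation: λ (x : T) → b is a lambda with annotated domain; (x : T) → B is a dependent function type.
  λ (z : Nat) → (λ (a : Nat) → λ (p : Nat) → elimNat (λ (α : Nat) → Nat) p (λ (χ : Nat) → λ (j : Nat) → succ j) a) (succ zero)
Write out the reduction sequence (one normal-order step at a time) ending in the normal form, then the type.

normal-order reduction sequence:
  λ (z : Nat) → (λ (a : Nat) → λ (p : Nat) → elimNat (λ (α : Nat) → Nat) p (λ (χ : Nat) → λ (j : Nat) → succ j) a) (succ zero)
  ~> λ (z : Nat) → λ (a : Nat) → elimNat (λ (p : Nat) → Nat) a (λ (α : Nat) → λ (χ : Nat) → succ χ) (succ zero)
  ~> λ (z : Nat) → λ (a : Nat) → (λ (p : Nat) → λ (α : Nat) → succ α) zero (elimNat (λ (χ : Nat) → Nat) a (λ (j : Nat) → λ (ω : Nat) → succ ω) zero)
  ~> λ (z : Nat) → λ (a : Nat) → (λ (p : Nat) → succ p) (elimNat (λ (α : Nat) → Nat) a (λ (χ : Nat) → λ (j : Nat) → succ j) zero)
  ~> λ (z : Nat) → λ (a : Nat) → succ (elimNat (λ (p : Nat) → Nat) a (λ (α : Nat) → λ (χ : Nat) → succ χ) zero)
  ~> λ (z : Nat) → λ (a : Nat) → succ a
inferred type:
  (z : Nat) → (a : Nat) → Nat


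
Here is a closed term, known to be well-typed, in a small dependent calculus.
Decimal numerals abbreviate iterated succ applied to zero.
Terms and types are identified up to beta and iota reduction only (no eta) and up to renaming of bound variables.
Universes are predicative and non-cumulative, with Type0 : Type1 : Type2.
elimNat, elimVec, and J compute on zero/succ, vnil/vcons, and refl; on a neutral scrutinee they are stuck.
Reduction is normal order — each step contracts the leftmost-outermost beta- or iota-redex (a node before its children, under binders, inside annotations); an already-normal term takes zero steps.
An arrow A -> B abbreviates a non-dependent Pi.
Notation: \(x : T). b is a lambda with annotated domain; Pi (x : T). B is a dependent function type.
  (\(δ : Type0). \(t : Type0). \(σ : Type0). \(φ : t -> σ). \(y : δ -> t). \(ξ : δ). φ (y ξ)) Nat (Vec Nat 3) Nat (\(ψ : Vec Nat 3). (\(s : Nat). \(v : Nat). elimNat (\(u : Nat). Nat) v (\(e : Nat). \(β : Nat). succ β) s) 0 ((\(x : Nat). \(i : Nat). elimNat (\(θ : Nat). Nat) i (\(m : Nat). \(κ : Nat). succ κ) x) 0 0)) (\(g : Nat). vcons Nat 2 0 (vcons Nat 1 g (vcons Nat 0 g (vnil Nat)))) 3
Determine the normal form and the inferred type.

normal form:
  0
type:
  Nat
observation: the first redex contracted is a beta-redex; the normal form is reached in 13 normal-order steps.


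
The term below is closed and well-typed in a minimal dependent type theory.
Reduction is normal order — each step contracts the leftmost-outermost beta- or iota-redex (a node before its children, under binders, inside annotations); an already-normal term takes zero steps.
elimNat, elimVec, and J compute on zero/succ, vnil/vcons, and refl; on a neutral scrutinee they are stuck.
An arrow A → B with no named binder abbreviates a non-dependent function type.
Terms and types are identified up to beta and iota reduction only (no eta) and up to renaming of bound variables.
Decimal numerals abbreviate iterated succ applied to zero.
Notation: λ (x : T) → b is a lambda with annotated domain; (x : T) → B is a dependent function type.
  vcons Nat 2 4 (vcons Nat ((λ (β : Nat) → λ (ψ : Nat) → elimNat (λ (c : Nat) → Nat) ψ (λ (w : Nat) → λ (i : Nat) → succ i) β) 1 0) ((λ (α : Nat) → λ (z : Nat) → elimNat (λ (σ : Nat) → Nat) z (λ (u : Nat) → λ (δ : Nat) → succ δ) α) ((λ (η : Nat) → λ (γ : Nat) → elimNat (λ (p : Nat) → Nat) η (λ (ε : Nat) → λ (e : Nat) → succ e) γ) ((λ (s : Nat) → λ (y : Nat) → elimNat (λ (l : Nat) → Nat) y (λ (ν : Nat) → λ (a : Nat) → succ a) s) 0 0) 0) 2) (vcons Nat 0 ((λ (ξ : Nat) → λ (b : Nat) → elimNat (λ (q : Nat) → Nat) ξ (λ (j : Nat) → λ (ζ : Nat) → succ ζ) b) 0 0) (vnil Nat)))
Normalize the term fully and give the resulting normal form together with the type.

resulting normal form:
  vcons Nat 2 4 (vcons Nat 1 2 (vcons Nat 0 0 (vnil Nat)))
inferred type:
  Vec Nat 3
observation: the term reaches its normal form after 18 normal-order steps.


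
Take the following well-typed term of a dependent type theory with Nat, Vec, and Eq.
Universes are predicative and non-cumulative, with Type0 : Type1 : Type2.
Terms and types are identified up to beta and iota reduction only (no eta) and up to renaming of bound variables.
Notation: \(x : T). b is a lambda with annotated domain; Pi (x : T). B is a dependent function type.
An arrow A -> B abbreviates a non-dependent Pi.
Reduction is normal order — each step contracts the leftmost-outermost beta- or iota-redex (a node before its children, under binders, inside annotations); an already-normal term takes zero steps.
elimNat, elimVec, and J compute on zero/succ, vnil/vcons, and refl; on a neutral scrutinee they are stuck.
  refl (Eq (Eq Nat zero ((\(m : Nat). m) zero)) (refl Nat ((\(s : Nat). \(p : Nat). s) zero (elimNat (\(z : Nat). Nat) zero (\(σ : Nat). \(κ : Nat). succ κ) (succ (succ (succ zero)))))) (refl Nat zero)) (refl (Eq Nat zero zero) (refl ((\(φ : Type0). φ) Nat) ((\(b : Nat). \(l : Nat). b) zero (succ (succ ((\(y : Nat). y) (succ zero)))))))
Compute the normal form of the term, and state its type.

resulting normal form:
  refl (Eq (Eq Nat zero zero) (refl Nat zero) (refl Nat zero)) (refl (Eq Nat zero zero) (refl Nat zero))
type:
  Eq (Eq (Eq Nat zero zero) (refl Nat zero) (refl Nat zero)) (refl (Eq Nat zero zero) (refl Nat zero)) (refl (Eq Nat zero zero) (refl Nat zero))
observation: 6 normal-order steps separate the term from its normal form.


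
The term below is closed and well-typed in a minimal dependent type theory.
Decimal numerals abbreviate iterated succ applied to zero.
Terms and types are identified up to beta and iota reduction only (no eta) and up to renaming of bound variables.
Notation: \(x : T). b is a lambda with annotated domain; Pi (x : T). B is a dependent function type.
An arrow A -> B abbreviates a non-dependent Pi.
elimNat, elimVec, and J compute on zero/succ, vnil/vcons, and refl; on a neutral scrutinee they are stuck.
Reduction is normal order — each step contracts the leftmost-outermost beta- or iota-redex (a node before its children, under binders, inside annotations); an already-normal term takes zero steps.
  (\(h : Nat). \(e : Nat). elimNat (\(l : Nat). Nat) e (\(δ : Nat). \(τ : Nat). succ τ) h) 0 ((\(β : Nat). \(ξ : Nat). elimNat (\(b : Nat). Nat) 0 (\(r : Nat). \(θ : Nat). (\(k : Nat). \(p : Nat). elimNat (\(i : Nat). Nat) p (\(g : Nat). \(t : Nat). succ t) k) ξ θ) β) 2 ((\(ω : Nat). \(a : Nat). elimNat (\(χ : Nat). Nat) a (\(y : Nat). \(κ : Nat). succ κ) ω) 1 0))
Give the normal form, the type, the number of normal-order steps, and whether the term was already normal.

resulting normal form:
  2
inferred type:
  Nat
reduction steps (normal order): 36
started in normal form: no
first contracted redex: a beta-redex


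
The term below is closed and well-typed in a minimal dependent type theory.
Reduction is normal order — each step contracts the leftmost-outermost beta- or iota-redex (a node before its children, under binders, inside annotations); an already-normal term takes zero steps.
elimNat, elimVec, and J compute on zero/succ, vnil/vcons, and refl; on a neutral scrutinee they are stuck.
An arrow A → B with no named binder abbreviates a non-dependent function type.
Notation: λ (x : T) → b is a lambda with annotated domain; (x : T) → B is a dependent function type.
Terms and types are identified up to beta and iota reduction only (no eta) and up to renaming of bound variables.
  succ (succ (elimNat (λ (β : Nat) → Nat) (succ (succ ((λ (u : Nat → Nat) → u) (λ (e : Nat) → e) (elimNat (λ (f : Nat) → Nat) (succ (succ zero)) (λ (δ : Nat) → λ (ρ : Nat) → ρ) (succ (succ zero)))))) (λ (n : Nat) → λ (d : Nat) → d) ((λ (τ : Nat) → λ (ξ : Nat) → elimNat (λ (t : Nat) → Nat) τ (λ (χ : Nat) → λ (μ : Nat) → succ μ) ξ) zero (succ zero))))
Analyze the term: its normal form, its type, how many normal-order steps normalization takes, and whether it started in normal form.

resulting normal form:
  succ (succ (succ (succ (succ (succ zero)))))
type:
  Nat
steps to reach normal form (normal order): 19
started in normal form: no
first contracted redex: a beta-redex


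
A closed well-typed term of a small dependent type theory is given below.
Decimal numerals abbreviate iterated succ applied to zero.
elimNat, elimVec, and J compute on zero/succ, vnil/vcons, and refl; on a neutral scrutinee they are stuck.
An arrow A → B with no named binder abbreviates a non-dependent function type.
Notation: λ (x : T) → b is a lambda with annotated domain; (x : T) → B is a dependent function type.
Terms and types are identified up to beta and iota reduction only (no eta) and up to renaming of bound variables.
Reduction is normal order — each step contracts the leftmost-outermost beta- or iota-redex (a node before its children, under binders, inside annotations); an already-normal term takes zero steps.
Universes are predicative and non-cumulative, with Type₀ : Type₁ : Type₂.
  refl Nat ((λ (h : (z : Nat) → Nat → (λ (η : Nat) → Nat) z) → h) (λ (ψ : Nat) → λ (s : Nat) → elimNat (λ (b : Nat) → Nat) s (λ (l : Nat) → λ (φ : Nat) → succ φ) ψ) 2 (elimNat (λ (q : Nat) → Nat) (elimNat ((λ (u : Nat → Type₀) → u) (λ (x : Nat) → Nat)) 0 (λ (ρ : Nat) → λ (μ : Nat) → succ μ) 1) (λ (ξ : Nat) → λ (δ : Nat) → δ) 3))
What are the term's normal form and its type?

normal form:
  refl Nat 3
inferred type:
  Eq Nat 3 3


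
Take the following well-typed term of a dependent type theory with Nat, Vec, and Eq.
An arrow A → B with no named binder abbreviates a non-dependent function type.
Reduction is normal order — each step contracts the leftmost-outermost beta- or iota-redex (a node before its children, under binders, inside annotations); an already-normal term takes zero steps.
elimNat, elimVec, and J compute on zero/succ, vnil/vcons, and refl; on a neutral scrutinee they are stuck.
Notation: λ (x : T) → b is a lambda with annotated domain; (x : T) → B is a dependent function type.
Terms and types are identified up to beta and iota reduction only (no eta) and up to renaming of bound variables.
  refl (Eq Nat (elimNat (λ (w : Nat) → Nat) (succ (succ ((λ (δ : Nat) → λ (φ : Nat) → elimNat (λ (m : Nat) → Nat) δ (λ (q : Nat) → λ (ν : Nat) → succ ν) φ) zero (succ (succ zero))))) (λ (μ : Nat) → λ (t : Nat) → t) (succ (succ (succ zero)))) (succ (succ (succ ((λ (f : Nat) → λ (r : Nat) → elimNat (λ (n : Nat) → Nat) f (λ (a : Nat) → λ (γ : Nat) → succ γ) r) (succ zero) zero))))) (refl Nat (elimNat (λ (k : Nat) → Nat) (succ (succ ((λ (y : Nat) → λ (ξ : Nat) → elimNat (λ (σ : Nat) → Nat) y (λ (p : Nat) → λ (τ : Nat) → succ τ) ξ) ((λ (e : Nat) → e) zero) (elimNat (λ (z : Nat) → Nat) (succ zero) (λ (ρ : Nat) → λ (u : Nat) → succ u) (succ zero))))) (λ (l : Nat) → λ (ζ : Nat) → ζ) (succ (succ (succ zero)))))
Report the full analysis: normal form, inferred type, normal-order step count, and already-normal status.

resulting normal form:
  refl (Eq Nat (succ (succ (succ (succ zero)))) (succ (succ (succ (succ zero))))) (refl Nat (succ (succ (succ (succ zero)))))
the term's type:
  Eq (Eq Nat (succ (succ (succ (succ zero)))) (succ (succ (succ (succ zero))))) (refl Nat (succ (succ (succ (succ zero))))) (refl Nat (succ (succ (succ (succ zero)))))
steps to reach normal form (normal order): 46
started in normal form: no
first contracted redex: an elimNat iota-redex


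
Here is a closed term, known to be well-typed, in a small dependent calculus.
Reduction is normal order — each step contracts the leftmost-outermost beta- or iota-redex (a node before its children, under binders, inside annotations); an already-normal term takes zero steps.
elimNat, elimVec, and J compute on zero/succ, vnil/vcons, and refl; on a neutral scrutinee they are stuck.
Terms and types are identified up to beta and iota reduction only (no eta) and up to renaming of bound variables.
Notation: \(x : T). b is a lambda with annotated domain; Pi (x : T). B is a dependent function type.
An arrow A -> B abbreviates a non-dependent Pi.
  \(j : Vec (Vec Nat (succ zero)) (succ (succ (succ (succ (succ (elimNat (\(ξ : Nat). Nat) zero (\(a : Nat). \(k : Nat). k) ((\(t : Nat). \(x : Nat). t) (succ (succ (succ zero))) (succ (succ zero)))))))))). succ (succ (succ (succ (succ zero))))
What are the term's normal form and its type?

reduced normal form:
  \(j : Vec (Vec Nat (succ zero)) (succ (succ (succ (succ (succ zero)))))). succ (succ (succ (succ (succ zero))))
type:
  Vec (Vec Nat (succ zero)) (succ (succ (succ (succ (succ zero))))) -> Nat


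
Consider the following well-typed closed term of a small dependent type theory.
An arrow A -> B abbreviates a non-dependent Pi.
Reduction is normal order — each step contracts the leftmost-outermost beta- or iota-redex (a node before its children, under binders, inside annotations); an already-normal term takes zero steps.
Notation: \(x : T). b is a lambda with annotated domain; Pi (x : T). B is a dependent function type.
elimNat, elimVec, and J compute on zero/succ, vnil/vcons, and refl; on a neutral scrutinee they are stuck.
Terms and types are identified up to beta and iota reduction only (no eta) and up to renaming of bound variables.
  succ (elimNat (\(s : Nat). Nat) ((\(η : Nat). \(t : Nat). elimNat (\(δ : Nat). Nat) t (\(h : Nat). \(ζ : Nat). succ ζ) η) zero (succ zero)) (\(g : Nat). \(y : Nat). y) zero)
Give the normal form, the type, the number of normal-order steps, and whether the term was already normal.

normal form:
  succ (succ zero)
type:
  Nat
steps to reach normal form (normal order): 4
already normal: no
first contracted redex: an elimNat iota-redex


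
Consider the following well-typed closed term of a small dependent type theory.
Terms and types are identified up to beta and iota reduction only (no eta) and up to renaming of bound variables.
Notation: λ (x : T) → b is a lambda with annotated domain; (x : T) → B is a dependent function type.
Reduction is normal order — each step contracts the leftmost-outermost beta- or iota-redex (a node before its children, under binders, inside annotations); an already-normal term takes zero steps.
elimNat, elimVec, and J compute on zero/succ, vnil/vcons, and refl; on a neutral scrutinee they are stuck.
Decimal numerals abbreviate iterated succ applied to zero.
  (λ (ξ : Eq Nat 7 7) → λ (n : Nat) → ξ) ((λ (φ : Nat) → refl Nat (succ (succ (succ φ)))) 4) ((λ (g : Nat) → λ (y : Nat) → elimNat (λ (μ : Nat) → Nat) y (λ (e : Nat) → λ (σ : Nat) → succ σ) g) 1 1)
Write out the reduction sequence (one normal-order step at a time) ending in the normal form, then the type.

normal-order reduction:
  (λ (ξ : Eq Nat 7 7) → λ (n : Nat) → ξ) ((λ (φ : Nat) → refl Nat (succ (succ (succ φ)))) 4) ((λ (g : Nat) → λ (y : Nat) → elimNat (λ (μ : Nat) → Nat) y (λ (e : Nat) → λ (σ : Nat) → succ σ) g) 1 1)
  ~> (λ (ξ : Nat) → (λ (n : Nat) → refl Nat (succ (succ (succ n)))) 4) ((λ (φ : Nat) → λ (g : Nat) → elimNat (λ (y : Nat) → Nat) g (λ (μ : Nat) → λ (e : Nat) → succ e) φ) 1 1)
  ~> (λ (ξ : Nat) → refl Nat (succ (succ (succ ξ)))) 4
  ~> refl Nat 7
the term's type:
  Eq Nat 7 7


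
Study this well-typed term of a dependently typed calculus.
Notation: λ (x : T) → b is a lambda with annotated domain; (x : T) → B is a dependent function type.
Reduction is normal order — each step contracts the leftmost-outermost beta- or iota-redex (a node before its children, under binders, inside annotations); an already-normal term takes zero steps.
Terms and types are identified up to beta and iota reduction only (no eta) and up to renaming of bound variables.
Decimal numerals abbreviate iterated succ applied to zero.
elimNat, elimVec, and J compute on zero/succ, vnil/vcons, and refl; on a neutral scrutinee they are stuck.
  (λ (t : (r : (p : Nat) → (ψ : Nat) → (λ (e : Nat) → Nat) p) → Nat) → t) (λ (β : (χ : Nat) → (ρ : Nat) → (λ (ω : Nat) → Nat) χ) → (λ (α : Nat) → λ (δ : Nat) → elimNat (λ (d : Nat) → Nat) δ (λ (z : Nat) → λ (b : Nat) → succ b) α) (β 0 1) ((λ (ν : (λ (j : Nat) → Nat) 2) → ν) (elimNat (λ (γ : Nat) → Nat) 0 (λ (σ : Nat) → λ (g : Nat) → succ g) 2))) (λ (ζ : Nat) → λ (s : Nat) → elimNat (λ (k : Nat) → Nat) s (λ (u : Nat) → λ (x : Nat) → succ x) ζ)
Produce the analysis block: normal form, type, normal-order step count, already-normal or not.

normal form:
  3
the term's type:
  Nat
reduction steps (normal order): 19
started in normal form: no
first redex: a beta-redex
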